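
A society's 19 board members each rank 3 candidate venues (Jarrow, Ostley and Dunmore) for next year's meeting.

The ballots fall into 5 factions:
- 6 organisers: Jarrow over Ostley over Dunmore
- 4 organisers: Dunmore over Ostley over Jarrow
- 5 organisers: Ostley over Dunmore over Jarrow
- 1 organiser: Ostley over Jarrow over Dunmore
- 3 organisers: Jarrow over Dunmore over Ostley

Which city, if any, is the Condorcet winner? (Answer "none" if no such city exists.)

Ostley

Pairwise majorities:
Jarrow–Ostley: Ostley 10–9.
Jarrow–Dunmore: Jarrow 10–9.
Ostley–Dunmore: Ostley 12–7.
Ostley wins every pairwise contest, so Ostley is the Condorcet winner.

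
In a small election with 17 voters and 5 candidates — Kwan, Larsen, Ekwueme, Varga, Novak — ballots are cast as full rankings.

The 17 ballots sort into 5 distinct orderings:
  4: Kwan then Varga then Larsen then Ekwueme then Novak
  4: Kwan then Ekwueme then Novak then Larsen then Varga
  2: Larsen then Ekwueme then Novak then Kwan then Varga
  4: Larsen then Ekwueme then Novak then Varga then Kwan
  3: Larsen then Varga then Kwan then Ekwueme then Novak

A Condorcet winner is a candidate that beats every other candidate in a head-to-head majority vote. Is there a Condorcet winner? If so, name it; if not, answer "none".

Larsen

Check each pair by majority over 17 ballots:
Kwan vs Larsen: Larsen wins 9–8.
Kwan–Ekwueme: Kwan 11–6.
Kwan vs Varga: Kwan wins 10–7.
Kwan vs Novak: Kwan wins 11–6.
Larsen vs Ekwueme: Larsen, 13–4.
Larsen vs Varga: Larsen, 13–4.
Larsen vs Novak: Larsen wins 13–4.
Ekwueme vs Varga: Ekwueme wins 10–7.
Ekwueme–Novak: Ekwueme 17–0.
Varga–Novak: Novak 10–7.
Larsen defeats every rival head-to-head and is the Condorcet winner.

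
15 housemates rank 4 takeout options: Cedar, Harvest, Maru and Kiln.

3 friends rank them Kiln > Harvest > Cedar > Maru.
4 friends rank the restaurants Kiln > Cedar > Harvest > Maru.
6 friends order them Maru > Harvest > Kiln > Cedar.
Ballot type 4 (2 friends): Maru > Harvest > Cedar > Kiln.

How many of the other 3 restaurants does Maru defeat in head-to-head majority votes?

Maru against each rival (15 friends):
Maru vs Cedar: 6+2 = 8 for Maru, 7 for Cedar — Maru by 8–7.
Maru vs Harvest: 8 to 7, Maru.
Maru vs Kiln: Maru is ranked higher on 6+2 = 8 ballots, Kiln on 7. Maru wins 8–7.
Maru beats Cedar, Harvest, Kiln — 3 pairwise wins.

3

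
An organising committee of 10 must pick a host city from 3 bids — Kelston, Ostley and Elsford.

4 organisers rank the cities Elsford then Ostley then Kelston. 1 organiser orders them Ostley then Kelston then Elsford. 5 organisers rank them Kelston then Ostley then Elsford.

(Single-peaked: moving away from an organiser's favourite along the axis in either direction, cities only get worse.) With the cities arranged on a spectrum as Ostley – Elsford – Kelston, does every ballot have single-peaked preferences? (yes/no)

Axis positions: Ostley=1, Elsford=2, Kelston=3.
Type 1 (peak Elsford at position 2): ranking walks positions 2-1-3, expanding outward from the peak — single-peaked.
Type 2: ranking walks positions 1-3-2; Kelston is ranked above Elsford even though Elsford lies between Kelston and the peak Ostley on the axis — preferences dip and rise again. Not single-peaked.
Type 3: ranking walks positions 3-1-2; Ostley is ranked above Elsford even though Elsford lies between Ostley and the peak Kelston on the axis — preferences dip and rise again. Not single-peaked.
Type 2 violates single-peakedness, so the profile is not single-peaked on this axis.

no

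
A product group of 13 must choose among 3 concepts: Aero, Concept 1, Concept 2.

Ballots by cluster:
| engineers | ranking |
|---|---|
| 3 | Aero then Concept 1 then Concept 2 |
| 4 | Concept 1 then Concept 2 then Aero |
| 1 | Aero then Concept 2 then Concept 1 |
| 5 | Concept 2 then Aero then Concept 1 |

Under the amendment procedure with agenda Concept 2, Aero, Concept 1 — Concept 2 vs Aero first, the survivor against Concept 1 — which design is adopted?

Concept 1

Round 1: Concept 2 vs Aero — 9–4, Concept 2 advances.
Round 2: Concept 2 vs Concept 1 — 6–7, Concept 1 advances.
Concept 1 survives the agenda.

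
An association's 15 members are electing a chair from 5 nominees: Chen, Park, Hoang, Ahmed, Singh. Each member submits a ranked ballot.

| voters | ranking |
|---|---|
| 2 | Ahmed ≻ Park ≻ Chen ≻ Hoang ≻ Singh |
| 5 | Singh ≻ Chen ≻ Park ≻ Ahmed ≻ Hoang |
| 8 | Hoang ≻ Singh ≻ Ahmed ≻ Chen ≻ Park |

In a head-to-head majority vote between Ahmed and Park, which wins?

Ballots ranking Ahmed above Park: 2 + 8 = 10.
Ballots ranking Park above Ahmed: 15 − 10 = 5.
Ahmed wins the head-to-head 10–5.

Ahmed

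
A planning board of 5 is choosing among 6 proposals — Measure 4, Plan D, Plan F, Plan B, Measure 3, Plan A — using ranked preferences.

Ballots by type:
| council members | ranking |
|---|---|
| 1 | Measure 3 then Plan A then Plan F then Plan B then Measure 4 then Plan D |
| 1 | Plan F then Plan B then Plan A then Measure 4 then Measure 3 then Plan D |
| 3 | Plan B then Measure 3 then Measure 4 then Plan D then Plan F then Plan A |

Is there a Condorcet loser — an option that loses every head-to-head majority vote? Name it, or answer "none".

Head-to-head results (5 council members):
Measure 4–Plan D: Measure 4 5–0.
Measure 4 vs Plan F: Measure 4 is ranked higher on 3 ballots, Plan F on 2. Measure 4 wins 3–2.
Measure 4 vs Plan B: Measure 4 preferred on 0 ballots; Plan B wins 5–0.
Measure 4 vs Measure 3: Measure 3 wins 4–1.
Measure 4–Plan A: Measure 4 3–2.
Plan D vs Plan F: Plan D, 3–2.
Plan D vs Plan B: 0 to 5, Plan B.
Plan D vs Measure 3: 0 to 5, Measure 3.
Plan D vs Plan A: Plan D wins 3–2.
Plan F–Plan B: Plan B 3–2.
Plan F vs Measure 3: 1 to 4, Measure 3.
Plan F vs Plan A: Plan F preferred on 1+3 = 4 ballots; Plan F wins 4–1.
Plan B vs Measure 3: Plan B is ranked higher on 1+3 = 4 ballots, Measure 3 on 1. Plan B wins 4–1.
Plan B vs Plan A: Plan B preferred on 1+3 = 4 ballots; Plan B wins 4–1.
Measure 3–Plan A: Measure 3 4–1.
Only Plan A has no wins; Plan A is the Condorcet loser.

Plan A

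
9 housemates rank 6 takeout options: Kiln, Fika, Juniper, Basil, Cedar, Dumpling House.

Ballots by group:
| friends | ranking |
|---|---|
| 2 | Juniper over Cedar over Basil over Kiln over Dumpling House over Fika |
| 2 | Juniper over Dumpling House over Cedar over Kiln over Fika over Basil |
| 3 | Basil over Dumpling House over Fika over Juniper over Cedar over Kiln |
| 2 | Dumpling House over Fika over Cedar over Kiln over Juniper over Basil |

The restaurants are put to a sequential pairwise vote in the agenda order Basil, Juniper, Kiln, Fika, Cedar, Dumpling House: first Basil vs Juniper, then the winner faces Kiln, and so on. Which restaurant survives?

Dumpling House

Round 1: Basil vs Juniper — 3–6, Juniper advances.
Round 2: Juniper vs Kiln — 7–2, Juniper advances.
Round 3: Juniper vs Fika — 4–5, Fika advances.
Round 4: Fika vs Cedar — 5–4, Fika advances.
Round 5: Fika vs Dumpling House — 0–9, Dumpling House advances.
The agenda winner is Dumpling House.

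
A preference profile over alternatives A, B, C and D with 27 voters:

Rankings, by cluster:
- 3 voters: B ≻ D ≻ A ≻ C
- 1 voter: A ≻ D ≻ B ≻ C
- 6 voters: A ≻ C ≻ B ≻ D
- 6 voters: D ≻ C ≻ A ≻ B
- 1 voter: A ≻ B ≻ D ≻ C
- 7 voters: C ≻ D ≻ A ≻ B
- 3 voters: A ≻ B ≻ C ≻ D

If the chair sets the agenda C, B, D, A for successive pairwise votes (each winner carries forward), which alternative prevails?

Round 1: C vs B — 19–8, C advances.
Round 2: C vs D — 16–11, C advances.
Round 3: C vs A — 13–14, A advances.
A survives the agenda.

A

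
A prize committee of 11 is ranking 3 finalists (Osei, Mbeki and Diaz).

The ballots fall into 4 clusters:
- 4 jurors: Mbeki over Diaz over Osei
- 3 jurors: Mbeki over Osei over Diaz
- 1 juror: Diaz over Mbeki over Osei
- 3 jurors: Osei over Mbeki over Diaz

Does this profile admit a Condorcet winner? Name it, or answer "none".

Mbeki

Check each pair by majority over 11 ballots:
Osei–Mbeki: Mbeki 8–3.
Osei–Diaz: Osei 6–5.
Mbeki vs Diaz: Mbeki, 10–1.
Mbeki wins every pairwise contest, so Mbeki is the Condorcet winner.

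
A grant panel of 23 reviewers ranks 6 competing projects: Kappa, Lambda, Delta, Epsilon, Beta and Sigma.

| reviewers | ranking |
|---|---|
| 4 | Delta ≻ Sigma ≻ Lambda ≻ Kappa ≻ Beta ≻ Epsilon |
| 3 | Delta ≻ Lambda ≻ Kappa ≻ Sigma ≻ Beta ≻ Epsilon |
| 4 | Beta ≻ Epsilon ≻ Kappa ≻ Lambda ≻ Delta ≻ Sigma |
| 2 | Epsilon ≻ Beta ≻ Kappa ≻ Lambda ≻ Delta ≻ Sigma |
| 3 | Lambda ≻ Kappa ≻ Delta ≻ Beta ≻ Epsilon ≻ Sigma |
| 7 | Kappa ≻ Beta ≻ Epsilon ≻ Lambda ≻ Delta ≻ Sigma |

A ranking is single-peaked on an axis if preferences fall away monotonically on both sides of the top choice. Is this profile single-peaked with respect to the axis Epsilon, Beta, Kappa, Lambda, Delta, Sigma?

yes

Axis positions: Epsilon=1, Beta=2, Kappa=3, Lambda=4, Delta=5, Sigma=6.
Type 1 (peak Delta at position 5): ranking walks positions 5-6-4-3-2-1, expanding outward from the peak — single-peaked.
Type 2 (peak Delta at position 5): ranking walks positions 5-4-3-6-2-1, expanding outward from the peak — single-peaked.
Type 3 (peak Beta at position 2): ranking walks positions 2-1-3-4-5-6, expanding outward from the peak — single-peaked.
Type 4 (peak Epsilon at position 1): ranking walks positions 1-2-3-4-5-6, expanding outward from the peak — single-peaked.
Type 5 (peak Lambda at position 4): ranking walks positions 4-3-5-2-1-6, expanding outward from the peak — single-peaked.
Type 6 (peak Kappa at position 3): ranking walks positions 3-2-1-4-5-6, expanding outward from the peak — single-peaked.
Every ranking is single-peaked on this axis.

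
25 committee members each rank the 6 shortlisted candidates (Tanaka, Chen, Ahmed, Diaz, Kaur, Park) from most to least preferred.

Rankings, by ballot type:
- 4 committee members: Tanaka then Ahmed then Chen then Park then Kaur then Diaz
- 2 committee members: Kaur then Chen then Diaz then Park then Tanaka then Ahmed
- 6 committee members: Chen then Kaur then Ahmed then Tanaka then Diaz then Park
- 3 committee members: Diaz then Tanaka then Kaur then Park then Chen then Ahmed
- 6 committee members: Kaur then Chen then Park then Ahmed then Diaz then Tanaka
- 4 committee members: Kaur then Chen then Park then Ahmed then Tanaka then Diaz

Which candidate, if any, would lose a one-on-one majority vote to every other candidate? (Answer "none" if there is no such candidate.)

Diaz

Head-to-head results (25 committee members):
Tanaka vs Chen: 7 to 18, Chen.
Tanaka vs Ahmed: 4+2+3 = 9 for Tanaka, 16 for Ahmed — Ahmed by 16–9.
Tanaka vs Diaz: Tanaka is ranked higher on 4+6+4 = 14 ballots, Diaz on 11. Tanaka wins 14–11.
Tanaka vs Kaur: 7 to 18, Kaur.
Tanaka vs Park: Tanaka, 13–12.
Chen vs Ahmed: 21 to 4, Chen.
Chen vs Diaz: Chen, 22–3.
Chen vs Kaur: Chen is ranked higher on 4+6 = 10 ballots, Kaur on 15. Kaur wins 15–10.
Chen vs Park: Chen preferred on 4+2+6+6+4 = 22 ballots; Chen wins 22–3.
Ahmed vs Diaz: 20 to 5, Ahmed.
Ahmed–Kaur: Kaur 21–4.
Ahmed vs Park: 4+6 = 10 for Ahmed, 15 for Park — Park by 15–10.
Diaz vs Kaur: 3 for Diaz, 22 for Kaur — Kaur by 22–3.
Diaz vs Park: 2+6+3 = 11 for Diaz, 14 for Park — Park by 14–11.
Kaur–Park: Kaur 21–4.
Diaz loses to every other candidate — it is the Condorcet loser.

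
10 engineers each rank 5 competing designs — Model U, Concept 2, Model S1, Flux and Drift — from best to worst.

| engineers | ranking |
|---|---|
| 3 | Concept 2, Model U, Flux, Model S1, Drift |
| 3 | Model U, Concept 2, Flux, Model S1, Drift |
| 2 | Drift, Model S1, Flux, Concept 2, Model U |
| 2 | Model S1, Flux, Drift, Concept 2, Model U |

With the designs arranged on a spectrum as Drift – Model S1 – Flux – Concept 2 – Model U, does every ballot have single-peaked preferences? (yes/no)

yes

Axis positions: Drift=1, Model S1=2, Flux=3, Concept 2=4, Model U=5.
Cluster 1 (peak Concept 2 at position 4): ranking walks positions 4-5-3-2-1, expanding outward from the peak — single-peaked.
Cluster 2 (peak Model U at position 5): ranking walks positions 5-4-3-2-1, expanding outward from the peak — single-peaked.
Cluster 3 (peak Drift at position 1): ranking walks positions 1-2-3-4-5, expanding outward from the peak — single-peaked.
Cluster 4 (peak Model S1 at position 2): ranking walks positions 2-3-1-4-5, expanding outward from the peak — single-peaked.
Every ranking is single-peaked on this axis.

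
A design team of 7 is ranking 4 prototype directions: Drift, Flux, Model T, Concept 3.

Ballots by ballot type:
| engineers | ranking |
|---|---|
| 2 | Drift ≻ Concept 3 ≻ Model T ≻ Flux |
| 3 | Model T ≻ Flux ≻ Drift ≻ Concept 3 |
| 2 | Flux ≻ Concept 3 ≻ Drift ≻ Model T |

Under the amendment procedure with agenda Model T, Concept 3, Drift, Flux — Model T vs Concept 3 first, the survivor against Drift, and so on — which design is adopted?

Flux

Round 1: Model T vs Concept 3 — 3–4, Concept 3 advances.
Round 2: Concept 3 vs Drift — 2–5, Drift advances.
Round 3: Drift vs Flux — 2–5, Flux advances.
The agenda winner is Flux.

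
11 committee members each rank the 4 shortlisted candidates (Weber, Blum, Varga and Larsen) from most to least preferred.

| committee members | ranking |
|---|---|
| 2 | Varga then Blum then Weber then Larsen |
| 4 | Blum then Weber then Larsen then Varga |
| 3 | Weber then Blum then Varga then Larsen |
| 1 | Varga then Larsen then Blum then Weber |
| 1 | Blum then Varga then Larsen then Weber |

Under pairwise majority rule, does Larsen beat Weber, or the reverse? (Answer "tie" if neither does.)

Weber

Ballots ranking Larsen above Weber: 1 + 1 = 2.
Ballots ranking Weber above Larsen: 11 − 2 = 9.
Weber wins the head-to-head 9–2.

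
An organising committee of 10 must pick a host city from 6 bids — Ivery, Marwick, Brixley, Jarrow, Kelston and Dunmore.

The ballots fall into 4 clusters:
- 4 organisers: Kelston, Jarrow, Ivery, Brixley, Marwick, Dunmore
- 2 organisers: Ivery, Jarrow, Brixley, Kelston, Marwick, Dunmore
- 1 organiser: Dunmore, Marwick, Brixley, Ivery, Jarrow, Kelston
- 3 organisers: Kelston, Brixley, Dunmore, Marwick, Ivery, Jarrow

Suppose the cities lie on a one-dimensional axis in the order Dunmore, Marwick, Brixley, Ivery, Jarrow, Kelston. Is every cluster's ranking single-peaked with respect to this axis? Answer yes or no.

no

Axis positions: Dunmore=1, Marwick=2, Brixley=3, Ivery=4, Jarrow=5, Kelston=6.
Cluster 1 (peak Kelston at position 6): ranking walks positions 6-5-4-3-2-1, expanding outward from the peak — single-peaked.
Cluster 2 (peak Ivery at position 4): ranking walks positions 4-5-3-6-2-1, expanding outward from the peak — single-peaked.
Cluster 3 (peak Dunmore at position 1): ranking walks positions 1-2-3-4-5-6, expanding outward from the peak — single-peaked.
Cluster 4: ranking walks positions 6-3-1-2-4-5; Brixley is ranked above Jarrow even though Jarrow lies between Brixley and the peak Kelston on the axis — preferences dip and rise again. Not single-peaked.
Cluster 4 violates single-peakedness, so the profile is not single-peaked on this axis.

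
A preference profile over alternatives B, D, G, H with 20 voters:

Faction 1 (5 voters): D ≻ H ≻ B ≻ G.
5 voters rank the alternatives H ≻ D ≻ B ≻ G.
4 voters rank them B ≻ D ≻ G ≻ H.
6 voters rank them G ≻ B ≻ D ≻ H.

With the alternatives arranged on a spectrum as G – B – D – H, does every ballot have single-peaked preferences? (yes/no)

Axis positions: G=1, B=2, D=3, H=4.
Faction 1 (peak D at position 3): ranking walks positions 3-4-2-1, expanding outward from the peak — single-peaked.
Faction 2 (peak H at position 4): ranking walks positions 4-3-2-1, expanding outward from the peak — single-peaked.
Faction 3 (peak B at position 2): ranking walks positions 2-3-1-4, expanding outward from the peak — single-peaked.
Faction 4 (peak G at position 1): ranking walks positions 1-2-3-4, expanding outward from the peak — single-peaked.
Every ranking is single-peaked on this axis.

yes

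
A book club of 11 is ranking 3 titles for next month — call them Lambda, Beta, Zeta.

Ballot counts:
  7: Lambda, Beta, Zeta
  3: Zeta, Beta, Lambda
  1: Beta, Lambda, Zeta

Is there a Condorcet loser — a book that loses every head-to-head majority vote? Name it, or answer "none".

Zeta

Pairwise majorities:
Lambda vs Beta: Lambda wins 7–4.
Lambda vs Zeta: Lambda wins 8–3.
Beta vs Zeta: Beta, 8–3.
Zeta is beaten in every head-to-head and is the Condorcet loser.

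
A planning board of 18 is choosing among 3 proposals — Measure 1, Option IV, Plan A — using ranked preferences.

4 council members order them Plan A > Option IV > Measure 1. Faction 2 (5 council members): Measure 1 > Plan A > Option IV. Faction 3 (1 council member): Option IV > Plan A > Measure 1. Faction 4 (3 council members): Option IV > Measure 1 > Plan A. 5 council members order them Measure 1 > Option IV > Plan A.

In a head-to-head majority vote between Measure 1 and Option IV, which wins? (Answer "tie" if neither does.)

Ballots ranking Measure 1 above Option IV: 5 + 5 = 10.
Ballots ranking Option IV above Measure 1: 18 − 10 = 8.
Measure 1 wins the head-to-head 10–8.

Measure 1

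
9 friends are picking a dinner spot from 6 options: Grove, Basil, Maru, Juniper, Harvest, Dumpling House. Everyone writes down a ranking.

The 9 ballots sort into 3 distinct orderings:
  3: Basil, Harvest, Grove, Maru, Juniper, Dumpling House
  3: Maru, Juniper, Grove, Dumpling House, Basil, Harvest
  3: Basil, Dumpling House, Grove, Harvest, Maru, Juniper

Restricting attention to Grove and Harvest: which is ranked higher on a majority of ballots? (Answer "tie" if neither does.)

Grove

Ballots ranking Grove above Harvest: 3 + 3 = 6.
Ballots ranking Harvest above Grove: 9 − 6 = 3.
Grove wins the head-to-head 6–3.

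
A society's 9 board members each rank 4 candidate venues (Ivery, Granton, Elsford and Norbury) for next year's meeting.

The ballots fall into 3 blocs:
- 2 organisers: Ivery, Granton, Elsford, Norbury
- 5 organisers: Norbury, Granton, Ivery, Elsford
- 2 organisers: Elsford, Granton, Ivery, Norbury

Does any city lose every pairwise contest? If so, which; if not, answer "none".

Head-to-head results (9 organisers):
Ivery vs Granton: 2 for Ivery, 7 for Granton — Granton by 7–2.
Ivery–Elsford: Ivery 7–2.
Ivery vs Norbury: Ivery is ranked higher on 2+2 = 4 ballots, Norbury on 5. Norbury wins 5–4.
Granton vs Elsford: Granton wins 7–2.
Granton vs Norbury: Norbury wins 5–4.
Elsford vs Norbury: 2+2 = 4 for Elsford, 5 for Norbury — Norbury by 5–4.
Elsford is beaten in every head-to-head and is the Condorcet loser.

Elsford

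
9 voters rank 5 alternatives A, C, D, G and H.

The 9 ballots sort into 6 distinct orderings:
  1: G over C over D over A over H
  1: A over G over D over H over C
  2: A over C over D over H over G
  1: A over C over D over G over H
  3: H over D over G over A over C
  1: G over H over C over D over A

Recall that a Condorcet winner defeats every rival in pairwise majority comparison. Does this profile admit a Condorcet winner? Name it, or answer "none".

none

Pairwise majorities:
A vs C: 7 to 2, A.
A vs D: A is ranked higher on 1+2+1 = 4 ballots, D on 5. D wins 5–4.
A vs G: 4 to 5, G.
A vs H: A wins 5–4.
C vs D: C is ranked higher on 1+2+1+1 = 5 ballots, D on 4. C wins 5–4.
C vs G: C is ranked higher on 2+1 = 3 ballots, G on 6. G wins 6–3.
C vs H: 4 to 5, H.
D vs G: D preferred on 2+1+3 = 6 ballots; D wins 6–3.
D vs H: D preferred on 1+1+2+1 = 5 ballots; D wins 5–4.
G vs H: 1+1+1+1 = 4 for G, 5 for H — H by 5–4.
Every alternative loses at least once (A loses to D; C loses to A; D loses to C; G loses to D; H loses to A). The majority relation contains the cycle A beats C beats D beats A, so there is no Condorcet winner.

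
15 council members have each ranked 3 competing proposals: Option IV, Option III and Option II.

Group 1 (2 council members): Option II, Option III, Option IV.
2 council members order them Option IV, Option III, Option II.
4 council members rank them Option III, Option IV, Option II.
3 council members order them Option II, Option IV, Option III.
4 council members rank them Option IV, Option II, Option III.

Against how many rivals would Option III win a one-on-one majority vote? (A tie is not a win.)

Option III against each rival (15 council members):
Option III vs Option IV: 6 to 9, Option IV.
Option III–Option II: Option II 9–6.
Option III beats no one; loses to Option IV, Option II — 0 pairwise wins.

0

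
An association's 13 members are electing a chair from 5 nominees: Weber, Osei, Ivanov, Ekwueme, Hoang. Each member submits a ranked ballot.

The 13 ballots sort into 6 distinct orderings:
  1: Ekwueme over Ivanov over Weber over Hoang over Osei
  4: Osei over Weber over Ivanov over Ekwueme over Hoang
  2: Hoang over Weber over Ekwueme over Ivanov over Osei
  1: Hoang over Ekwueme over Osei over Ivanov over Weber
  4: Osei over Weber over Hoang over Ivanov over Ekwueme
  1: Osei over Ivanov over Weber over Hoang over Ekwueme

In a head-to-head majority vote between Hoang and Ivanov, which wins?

Ballots ranking Hoang above Ivanov: 2 + 1 + 4 = 7.
Ballots ranking Ivanov above Hoang: 13 − 7 = 6.
Hoang wins the head-to-head 7–6.

Hoang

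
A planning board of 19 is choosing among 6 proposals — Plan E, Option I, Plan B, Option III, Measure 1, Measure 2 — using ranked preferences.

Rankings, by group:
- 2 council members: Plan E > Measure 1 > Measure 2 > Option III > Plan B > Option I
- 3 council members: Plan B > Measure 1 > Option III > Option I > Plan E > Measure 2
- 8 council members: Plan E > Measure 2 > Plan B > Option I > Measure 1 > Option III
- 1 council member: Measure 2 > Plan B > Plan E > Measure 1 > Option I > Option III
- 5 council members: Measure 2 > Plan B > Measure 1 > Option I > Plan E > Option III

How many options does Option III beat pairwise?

Option III against each rival (19 council members):
Option III vs Plan E: Option III preferred on 3 ballots; Plan E wins 16–3.
Option III vs Option I: Option III is ranked higher on 2+3 = 5 ballots, Option I on 14. Option I wins 14–5.
Option III–Plan B: Plan B 17–2.
Option III vs Measure 1: Measure 1 wins 19–0.
Option III vs Measure 2: Measure 2 wins 16–3.
Option III beats no one; loses to Plan E, Option I, Plan B, Measure 1, Measure 2 — 0 pairwise wins.

0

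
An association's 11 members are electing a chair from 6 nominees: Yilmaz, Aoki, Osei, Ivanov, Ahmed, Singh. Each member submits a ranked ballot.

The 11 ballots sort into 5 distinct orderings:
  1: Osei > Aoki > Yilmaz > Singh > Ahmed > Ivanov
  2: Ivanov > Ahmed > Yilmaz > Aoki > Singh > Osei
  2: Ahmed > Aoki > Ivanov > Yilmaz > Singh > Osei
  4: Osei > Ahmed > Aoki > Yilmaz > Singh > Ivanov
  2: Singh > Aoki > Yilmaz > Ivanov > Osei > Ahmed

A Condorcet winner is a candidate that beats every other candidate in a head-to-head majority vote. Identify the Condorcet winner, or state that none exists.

Head-to-head results (11 voters):
Yilmaz vs Aoki: 2 for Yilmaz, 9 for Aoki — Aoki by 9–2.
Yilmaz vs Osei: 6 to 5, Yilmaz.
Yilmaz vs Ivanov: 7 to 4, Yilmaz.
Yilmaz vs Ahmed: 1+2 = 3 for Yilmaz, 8 for Ahmed — Ahmed by 8–3.
Yilmaz vs Singh: Yilmaz preferred on 1+2+2+4 = 9 ballots; Yilmaz wins 9–2.
Aoki vs Osei: 2+2+2 = 6 for Aoki, 5 for Osei — Aoki by 6–5.
Aoki vs Ivanov: 1+2+4+2 = 9 for Aoki, 2 for Ivanov — Aoki by 9–2.
Aoki vs Ahmed: 1+2 = 3 for Aoki, 8 for Ahmed — Ahmed by 8–3.
Aoki vs Singh: Aoki preferred on 1+2+2+4 = 9 ballots; Aoki wins 9–2.
Osei vs Ivanov: Osei preferred on 1+4 = 5 ballots; Ivanov wins 6–5.
Osei vs Ahmed: Osei is ranked higher on 1+4+2 = 7 ballots, Ahmed on 4. Osei wins 7–4.
Osei vs Singh: Osei is ranked higher on 1+4 = 5 ballots, Singh on 6. Singh wins 6–5.
Ivanov vs Ahmed: Ivanov preferred on 2+2 = 4 ballots; Ahmed wins 7–4.
Ivanov vs Singh: 2+2 = 4 for Ivanov, 7 for Singh — Singh by 7–4.
Ahmed vs Singh: 2+2+4 = 8 for Ahmed, 3 for Singh — Ahmed by 8–3.
No candidate is unbeaten: Yilmaz loses to Aoki; Aoki loses to Ahmed; Osei loses to Yilmaz; Ivanov loses to Yilmaz; Ahmed loses to Osei; Singh loses to Yilmaz. In particular Yilmaz → Osei → Ahmed → Yilmaz is a majority cycle — no Condorcet winner exists.

none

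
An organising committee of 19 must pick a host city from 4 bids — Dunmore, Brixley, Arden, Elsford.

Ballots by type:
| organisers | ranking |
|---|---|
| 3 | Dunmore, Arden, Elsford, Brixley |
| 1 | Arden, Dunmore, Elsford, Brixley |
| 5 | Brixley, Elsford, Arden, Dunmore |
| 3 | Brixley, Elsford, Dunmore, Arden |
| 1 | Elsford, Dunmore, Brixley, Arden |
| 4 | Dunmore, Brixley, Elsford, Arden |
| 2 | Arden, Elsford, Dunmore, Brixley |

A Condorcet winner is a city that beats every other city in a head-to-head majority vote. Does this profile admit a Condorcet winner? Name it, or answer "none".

Head-to-head results (19 organisers):
Dunmore–Brixley: Dunmore 11–8.
Dunmore vs Arden: Dunmore, 11–8.
Dunmore–Elsford: Elsford 11–8.
Brixley–Arden: Brixley 13–6.
Brixley vs Elsford: Brixley wins 12–7.
Arden vs Elsford: Elsford wins 13–6.
No city is unbeaten: Dunmore loses to Elsford; Brixley loses to Dunmore; Arden loses to Dunmore; Elsford loses to Brixley. In particular Dunmore beats Brixley beats Elsford beats Dunmore is a majority cycle — no Condorcet winner exists.

none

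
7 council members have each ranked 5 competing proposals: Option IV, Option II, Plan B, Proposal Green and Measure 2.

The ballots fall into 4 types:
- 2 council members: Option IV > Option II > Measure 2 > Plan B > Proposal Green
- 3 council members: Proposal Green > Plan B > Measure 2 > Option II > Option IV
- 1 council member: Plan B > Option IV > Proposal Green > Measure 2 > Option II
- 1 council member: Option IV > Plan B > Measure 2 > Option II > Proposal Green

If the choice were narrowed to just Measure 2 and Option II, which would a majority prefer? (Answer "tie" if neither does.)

Measure 2

Ballots ranking Measure 2 above Option II: 3 + 1 + 1 = 5.
Ballots ranking Option II above Measure 2: 7 − 5 = 2.
Measure 2 wins the head-to-head 5–2.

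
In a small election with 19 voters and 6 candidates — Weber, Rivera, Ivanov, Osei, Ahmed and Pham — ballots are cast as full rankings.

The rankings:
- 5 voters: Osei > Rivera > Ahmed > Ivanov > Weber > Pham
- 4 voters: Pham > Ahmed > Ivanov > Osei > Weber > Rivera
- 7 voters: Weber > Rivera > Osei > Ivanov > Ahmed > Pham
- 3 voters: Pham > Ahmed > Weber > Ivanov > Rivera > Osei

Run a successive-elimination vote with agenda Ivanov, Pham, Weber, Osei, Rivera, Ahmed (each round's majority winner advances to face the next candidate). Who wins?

Round 1: Ivanov vs Pham — 12–7, Ivanov advances.
Round 2: Ivanov vs Weber — 9–10, Weber advances.
Round 3: Weber vs Osei — 10–9, Weber advances.
Round 4: Weber vs Rivera — 14–5, Weber advances.
Round 5: Weber vs Ahmed — 7–12, Ahmed advances.
Ahmed survives the agenda.

Ahmed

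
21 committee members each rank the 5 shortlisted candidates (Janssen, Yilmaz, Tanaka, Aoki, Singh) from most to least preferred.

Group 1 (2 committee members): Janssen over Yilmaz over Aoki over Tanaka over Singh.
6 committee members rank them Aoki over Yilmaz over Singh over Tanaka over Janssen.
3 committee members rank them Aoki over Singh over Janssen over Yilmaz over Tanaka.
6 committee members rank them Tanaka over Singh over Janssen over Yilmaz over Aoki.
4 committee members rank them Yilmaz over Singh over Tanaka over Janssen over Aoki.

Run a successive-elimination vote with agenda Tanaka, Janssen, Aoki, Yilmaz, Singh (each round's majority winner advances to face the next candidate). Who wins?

Yilmaz

Round 1: Tanaka vs Janssen — 16–5, Tanaka advances.
Round 2: Tanaka vs Aoki — 10–11, Aoki advances.
Round 3: Aoki vs Yilmaz — 9–12, Yilmaz advances.
Round 4: Yilmaz vs Singh — 12–9, Yilmaz advances.
The agenda winner is Yilmaz.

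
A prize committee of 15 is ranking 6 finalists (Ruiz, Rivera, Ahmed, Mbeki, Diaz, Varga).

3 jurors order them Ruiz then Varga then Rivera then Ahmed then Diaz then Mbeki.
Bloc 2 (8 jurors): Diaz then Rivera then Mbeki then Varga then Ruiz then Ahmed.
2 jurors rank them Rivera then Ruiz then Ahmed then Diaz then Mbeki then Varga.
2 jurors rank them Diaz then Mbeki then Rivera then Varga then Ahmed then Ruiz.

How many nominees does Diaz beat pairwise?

5

Diaz against each rival (15 jurors):
Diaz–Ruiz: Diaz 10–5.
Diaz vs Rivera: Diaz, 10–5.
Diaz vs Ahmed: Diaz wins 10–5.
Diaz vs Mbeki: Diaz, 15–0.
Diaz vs Varga: Diaz preferred on 8+2+2 = 12 ballots; Diaz wins 12–3.
Diaz beats Ruiz, Rivera, Ahmed, Mbeki, Varga — 5 pairwise wins.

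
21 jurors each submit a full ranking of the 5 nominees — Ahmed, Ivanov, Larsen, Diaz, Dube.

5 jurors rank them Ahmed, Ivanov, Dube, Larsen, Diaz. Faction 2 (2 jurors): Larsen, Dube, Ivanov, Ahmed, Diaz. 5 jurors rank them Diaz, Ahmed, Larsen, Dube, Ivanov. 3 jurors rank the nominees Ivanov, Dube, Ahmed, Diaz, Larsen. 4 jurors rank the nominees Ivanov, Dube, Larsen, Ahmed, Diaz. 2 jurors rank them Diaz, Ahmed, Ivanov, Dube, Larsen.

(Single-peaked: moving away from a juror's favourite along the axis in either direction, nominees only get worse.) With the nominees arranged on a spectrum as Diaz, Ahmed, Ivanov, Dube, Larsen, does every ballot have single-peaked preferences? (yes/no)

Axis positions: Diaz=1, Ahmed=2, Ivanov=3, Dube=4, Larsen=5.
Faction 1 (peak Ahmed at position 2): ranking walks positions 2-3-4-5-1, expanding outward from the peak — single-peaked.
Faction 2 (peak Larsen at position 5): ranking walks positions 5-4-3-2-1, expanding outward from the peak — single-peaked.
Faction 3: ranking walks positions 1-2-5-4-3; Larsen is ranked above Ivanov even though Ivanov lies between Larsen and the peak Diaz on the axis — preferences dip and rise again. Not single-peaked.
Faction 4 (peak Ivanov at position 3): ranking walks positions 3-4-2-1-5, expanding outward from the peak — single-peaked.
Faction 5 (peak Ivanov at position 3): ranking walks positions 3-4-5-2-1, expanding outward from the peak — single-peaked.
Faction 6 (peak Diaz at position 1): ranking walks positions 1-2-3-4-5, expanding outward from the peak — single-peaked.
Faction 3 violates single-peakedness, so the profile is not single-peaked on this axis.

no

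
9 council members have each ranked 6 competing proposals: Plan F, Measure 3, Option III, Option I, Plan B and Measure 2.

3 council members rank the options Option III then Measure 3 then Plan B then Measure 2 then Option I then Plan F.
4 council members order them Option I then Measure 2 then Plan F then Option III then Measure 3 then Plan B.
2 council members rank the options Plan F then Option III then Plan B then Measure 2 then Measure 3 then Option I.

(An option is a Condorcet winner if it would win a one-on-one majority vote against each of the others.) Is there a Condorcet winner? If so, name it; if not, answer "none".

none

Head-to-head results (9 council members):
Plan F–Measure 3: Plan F 6–3.
Plan F vs Option III: Plan F wins 6–3.
Plan F vs Option I: Option I wins 7–2.
Plan F vs Plan B: Plan F wins 6–3.
Plan F vs Measure 2: Measure 2, 7–2.
Measure 3–Option III: Option III 9–0.
Measure 3 vs Option I: Measure 3 wins 5–4.
Measure 3–Plan B: Measure 3 7–2.
Measure 3–Measure 2: Measure 2 6–3.
Option III vs Option I: Option III wins 5–4.
Option III vs Plan B: Option III wins 9–0.
Option III vs Measure 2: Option III, 5–4.
Option I vs Plan B: Plan B wins 5–4.
Option I vs Measure 2: Measure 2 wins 5–4.
Plan B–Measure 2: Plan B 5–4.
Each option drops at least one matchup (Plan F loses to Option I; Measure 3 loses to Plan F; Option III loses to Plan F; Option I loses to Measure 3; Plan B loses to Plan F; Measure 2 loses to Option III); the cycle Plan F → Measure 3 → Option I → Plan F rules out a Condorcet winner.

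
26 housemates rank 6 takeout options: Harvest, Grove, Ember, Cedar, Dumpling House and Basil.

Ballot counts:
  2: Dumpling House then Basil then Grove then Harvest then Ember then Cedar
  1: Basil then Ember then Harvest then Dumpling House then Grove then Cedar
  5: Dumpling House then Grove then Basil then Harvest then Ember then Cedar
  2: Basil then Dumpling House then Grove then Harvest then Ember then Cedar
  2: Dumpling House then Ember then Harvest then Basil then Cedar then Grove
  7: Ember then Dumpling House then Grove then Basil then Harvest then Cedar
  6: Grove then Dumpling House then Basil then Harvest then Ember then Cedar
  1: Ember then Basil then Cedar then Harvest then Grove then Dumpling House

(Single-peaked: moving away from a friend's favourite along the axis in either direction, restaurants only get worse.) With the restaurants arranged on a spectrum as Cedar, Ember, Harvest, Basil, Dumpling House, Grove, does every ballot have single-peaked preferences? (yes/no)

no

Axis positions: Cedar=1, Ember=2, Harvest=3, Basil=4, Dumpling House=5, Grove=6.
Ballot type 1 (peak Dumpling House at position 5): ranking walks positions 5-4-6-3-2-1, expanding outward from the peak — single-peaked.
Ballot type 2: ranking walks positions 4-2-3-5-6-1; Ember is ranked above Harvest even though Harvest lies between Ember and the peak Basil on the axis — preferences dip and rise again. Not single-peaked.
Ballot type 3 (peak Dumpling House at position 5): ranking walks positions 5-6-4-3-2-1, expanding outward from the peak — single-peaked.
Ballot type 4 (peak Basil at position 4): ranking walks positions 4-5-6-3-2-1, expanding outward from the peak — single-peaked.
Ballot type 5: ranking walks positions 5-2-3-4-1-6; Ember is ranked above Basil even though Basil lies between Ember and the peak Dumpling House on the axis — preferences dip and rise again. Not single-peaked.
Ballot type 6: ranking walks positions 2-5-6-4-3-1; Dumpling House is ranked above Harvest even though Harvest lies between Dumpling House and the peak Ember on the axis — preferences dip and rise again. Not single-peaked.
Ballot type 7 (peak Grove at position 6): ranking walks positions 6-5-4-3-2-1, expanding outward from the peak — single-peaked.
Ballot type 8: ranking walks positions 2-4-1-3-6-5; Basil is ranked above Harvest even though Harvest lies between Basil and the peak Ember on the axis — preferences dip and rise again. Not single-peaked.
Ballot type 2 violates single-peakedness, so the profile is not single-peaked on this axis.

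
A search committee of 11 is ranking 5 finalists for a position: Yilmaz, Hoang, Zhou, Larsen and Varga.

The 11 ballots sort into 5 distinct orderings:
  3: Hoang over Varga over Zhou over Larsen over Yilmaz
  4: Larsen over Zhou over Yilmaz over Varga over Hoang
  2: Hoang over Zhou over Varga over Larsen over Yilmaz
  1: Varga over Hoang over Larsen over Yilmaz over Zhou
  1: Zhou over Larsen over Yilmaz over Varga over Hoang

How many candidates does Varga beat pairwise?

3

Varga against each rival (11 committee members):
Varga vs Yilmaz: Varga wins 6–5.
Varga vs Hoang: Varga, 6–5.
Varga vs Zhou: Zhou wins 7–4.
Varga vs Larsen: Varga is ranked higher on 3+2+1 = 6 ballots, Larsen on 5. Varga wins 6–5.
Varga beats Yilmaz, Hoang, Larsen; loses to Zhou — 3 pairwise wins.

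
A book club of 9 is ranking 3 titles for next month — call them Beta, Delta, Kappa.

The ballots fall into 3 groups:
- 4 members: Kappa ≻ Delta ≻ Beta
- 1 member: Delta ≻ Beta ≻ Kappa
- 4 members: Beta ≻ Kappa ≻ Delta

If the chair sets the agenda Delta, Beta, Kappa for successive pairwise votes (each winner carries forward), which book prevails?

Kappa

Round 1: Delta vs Beta — 5–4, Delta advances.
Round 2: Delta vs Kappa — 1–8, Kappa advances.
Kappa survives the agenda.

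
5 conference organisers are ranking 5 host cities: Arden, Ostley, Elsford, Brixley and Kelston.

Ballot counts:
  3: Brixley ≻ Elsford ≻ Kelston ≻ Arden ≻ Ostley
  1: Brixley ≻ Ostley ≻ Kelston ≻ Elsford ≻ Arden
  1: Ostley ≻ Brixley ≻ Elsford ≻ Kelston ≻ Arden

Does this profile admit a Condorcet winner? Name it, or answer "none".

Brixley

Check each pair by majority over 5 ballots:
Arden vs Ostley: Arden is ranked higher on 3 ballots, Ostley on 2. Arden wins 3–2.
Arden vs Elsford: 0 to 5, Elsford.
Arden vs Brixley: 0 for Arden, 5 for Brixley — Brixley by 5–0.
Arden vs Kelston: Arden preferred on 0 ballots; Kelston wins 5–0.
Ostley vs Elsford: 2 to 3, Elsford.
Ostley vs Brixley: Ostley is ranked higher on 1 ballot, Brixley on 4. Brixley wins 4–1.
Ostley vs Kelston: 2 to 3, Kelston.
Elsford vs Brixley: 0 to 5, Brixley.
Elsford vs Kelston: Elsford preferred on 3+1 = 4 ballots; Elsford wins 4–1.
Brixley vs Kelston: 3+1+1 = 5 for Brixley, 0 for Kelston — Brixley by 5–0.
Brixley wins every pairwise contest, so Brixley is the Condorcet winner.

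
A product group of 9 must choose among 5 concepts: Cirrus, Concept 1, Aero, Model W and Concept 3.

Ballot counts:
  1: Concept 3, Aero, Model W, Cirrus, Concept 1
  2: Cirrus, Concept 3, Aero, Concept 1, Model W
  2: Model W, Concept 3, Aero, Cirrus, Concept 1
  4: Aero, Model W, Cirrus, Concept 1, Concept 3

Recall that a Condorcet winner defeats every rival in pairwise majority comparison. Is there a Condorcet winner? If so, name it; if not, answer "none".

Check each pair by majority over 9 ballots:
Cirrus–Concept 1: Cirrus 9–0.
Cirrus vs Aero: Aero, 7–2.
Cirrus vs Model W: Model W wins 7–2.
Cirrus vs Concept 3: Cirrus wins 6–3.
Concept 1 vs Aero: Aero wins 9–0.
Concept 1–Model W: Model W 7–2.
Concept 1 vs Concept 3: Concept 3 wins 5–4.
Aero vs Model W: Aero wins 7–2.
Aero vs Concept 3: Concept 3, 5–4.
Model W vs Concept 3: Model W wins 6–3.
Every design loses at least once (Cirrus loses to Aero; Concept 1 loses to Cirrus; Aero loses to Concept 3; Model W loses to Aero; Concept 3 loses to Cirrus). The majority relation contains the cycle Cirrus → Concept 3 → Aero → Cirrus, so there is no Condorcet winner.

none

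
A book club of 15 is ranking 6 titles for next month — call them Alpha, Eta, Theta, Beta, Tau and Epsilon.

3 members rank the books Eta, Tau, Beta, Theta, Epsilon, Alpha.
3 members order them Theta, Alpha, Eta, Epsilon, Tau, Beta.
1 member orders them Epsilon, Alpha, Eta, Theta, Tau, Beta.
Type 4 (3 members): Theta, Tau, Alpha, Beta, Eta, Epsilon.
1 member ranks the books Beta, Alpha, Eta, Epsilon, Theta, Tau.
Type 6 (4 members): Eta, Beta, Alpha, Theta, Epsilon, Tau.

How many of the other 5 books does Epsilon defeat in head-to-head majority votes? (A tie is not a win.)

1

Epsilon against each rival (15 members):
Epsilon–Alpha: Alpha 11–4.
Epsilon–Eta: Eta 14–1.
Epsilon vs Theta: Theta wins 13–2.
Epsilon vs Beta: Epsilon preferred on 3+1 = 4 ballots; Beta wins 11–4.
Epsilon vs Tau: Epsilon, 9–6.
Epsilon beats Tau; loses to Alpha, Eta, Theta, Beta — 1 pairwise win.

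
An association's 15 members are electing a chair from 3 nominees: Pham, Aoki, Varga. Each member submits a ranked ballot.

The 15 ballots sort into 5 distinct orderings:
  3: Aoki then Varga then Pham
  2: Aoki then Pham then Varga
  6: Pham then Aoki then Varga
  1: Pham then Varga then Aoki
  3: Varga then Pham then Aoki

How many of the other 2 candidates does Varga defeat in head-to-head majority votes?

Varga against each rival (15 voters):
Varga–Pham: Pham 9–6.
Varga vs Aoki: 1+3 = 4 for Varga, 11 for Aoki — Aoki by 11–4.
Varga beats no one; loses to Pham, Aoki — 0 pairwise wins.

0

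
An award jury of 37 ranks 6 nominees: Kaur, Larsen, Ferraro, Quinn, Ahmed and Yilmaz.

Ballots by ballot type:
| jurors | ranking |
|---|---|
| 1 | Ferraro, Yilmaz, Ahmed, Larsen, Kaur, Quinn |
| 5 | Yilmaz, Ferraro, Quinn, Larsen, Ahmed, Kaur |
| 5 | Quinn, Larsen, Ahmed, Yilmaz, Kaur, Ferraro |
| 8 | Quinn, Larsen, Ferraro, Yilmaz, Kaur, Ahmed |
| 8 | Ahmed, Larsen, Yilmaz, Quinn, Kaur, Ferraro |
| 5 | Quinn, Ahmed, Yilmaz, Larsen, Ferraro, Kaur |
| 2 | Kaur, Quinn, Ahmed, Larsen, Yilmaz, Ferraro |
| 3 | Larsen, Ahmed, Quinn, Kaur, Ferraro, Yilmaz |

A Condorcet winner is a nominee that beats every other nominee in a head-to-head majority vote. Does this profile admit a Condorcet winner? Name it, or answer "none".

Check each pair by majority over 37 ballots:
Kaur–Larsen: Larsen 35–2.
Kaur vs Ferraro: Ferraro, 19–18.
Kaur vs Quinn: Quinn wins 34–3.
Kaur–Ahmed: Ahmed 27–10.
Kaur vs Yilmaz: Yilmaz, 32–5.
Larsen vs Ferraro: Larsen, 31–6.
Larsen–Quinn: Quinn 25–12.
Larsen vs Ahmed: Larsen wins 21–16.
Larsen vs Yilmaz: Larsen, 26–11.
Ferraro–Quinn: Quinn 31–6.
Ferraro vs Ahmed: Ahmed, 23–14.
Ferraro–Yilmaz: Yilmaz 25–12.
Quinn vs Ahmed: Quinn wins 25–12.
Quinn vs Yilmaz: Quinn wins 23–14.
Ahmed vs Yilmaz: Ahmed, 23–14.
Only Quinn has no losses; Quinn is the Condorcet winner.

Quinn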